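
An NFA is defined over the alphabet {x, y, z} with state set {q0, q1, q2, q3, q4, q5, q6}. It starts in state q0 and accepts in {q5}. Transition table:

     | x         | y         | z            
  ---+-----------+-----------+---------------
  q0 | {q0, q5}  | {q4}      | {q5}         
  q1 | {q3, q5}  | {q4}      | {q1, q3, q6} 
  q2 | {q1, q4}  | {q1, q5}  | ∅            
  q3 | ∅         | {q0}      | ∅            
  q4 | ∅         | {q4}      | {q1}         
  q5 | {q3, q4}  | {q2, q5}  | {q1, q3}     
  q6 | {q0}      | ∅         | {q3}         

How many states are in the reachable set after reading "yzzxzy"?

4

Start in {q0}.
Read 'y': {q0} → {q4}.
Read 'z': {q4} → {q1}.
Read 'z': {q1} → {q1, q3, q6}.
Read 'x': {q1, q3, q6} → {q0, q3, q5}.
Read 'z': {q0, q3, q5} → {q1, q3, q5}.
Read 'y': {q1, q3, q5} → {q0, q2, q4, q5}.
That set has 4 states.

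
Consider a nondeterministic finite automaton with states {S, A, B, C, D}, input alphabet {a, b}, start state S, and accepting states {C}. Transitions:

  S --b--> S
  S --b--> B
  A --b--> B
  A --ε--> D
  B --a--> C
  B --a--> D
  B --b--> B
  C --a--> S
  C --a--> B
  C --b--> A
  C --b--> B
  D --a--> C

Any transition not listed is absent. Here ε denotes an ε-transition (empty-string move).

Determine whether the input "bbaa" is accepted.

Start in {S}.
Read 'b': S→{S, B}; now {S, B}.
Read 'b': S→{S, B}, B→{B}; now {S, B}.
Read 'a': S→∅, B→{C, D}; now {C, D}.
Read 'a': C→{S, B}, D→{C}; now {S, B, C}.
The final set {S, B, C} contains the accepting state C.

Yes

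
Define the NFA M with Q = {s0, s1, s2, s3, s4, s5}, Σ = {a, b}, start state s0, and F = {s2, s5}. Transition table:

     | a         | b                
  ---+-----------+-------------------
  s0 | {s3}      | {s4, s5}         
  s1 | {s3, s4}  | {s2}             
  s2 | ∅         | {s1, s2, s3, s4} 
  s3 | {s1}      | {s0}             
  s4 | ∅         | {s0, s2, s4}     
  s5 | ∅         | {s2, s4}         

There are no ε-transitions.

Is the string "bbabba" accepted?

No

Start in {s0}.
Read 'b': {s0} → {s4, s5}.
Read 'b': {s4, s5} → {s0, s2, s4}.
Read 'a': {s0, s2, s4} → {s3}.
Read 'b': {s3} → {s0}.
Read 'b': {s0} → {s4, s5}.
Read 'a': {s4, s5} → ∅.
The final set ∅ contains no accepting state.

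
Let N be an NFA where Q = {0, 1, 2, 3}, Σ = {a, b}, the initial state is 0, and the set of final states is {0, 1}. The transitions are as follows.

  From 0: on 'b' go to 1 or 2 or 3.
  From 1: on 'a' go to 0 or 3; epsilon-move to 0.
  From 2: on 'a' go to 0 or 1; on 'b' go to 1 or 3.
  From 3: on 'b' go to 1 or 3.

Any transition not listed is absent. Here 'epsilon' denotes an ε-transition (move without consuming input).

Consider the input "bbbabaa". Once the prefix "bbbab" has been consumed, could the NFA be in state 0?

Yes

Start in {0}.
Read 'b': {0} → {0, 1, 2, 3}.
Read 'b': {0, 1, 2, 3} → {0, 1, 2, 3}.
Read 'b': {0, 1, 2, 3} → {0, 1, 2, 3}.
Read 'a': {0, 1, 2, 3} → {0, 1, 3}.
Read 'b': {0, 1, 3} → {0, 1, 2, 3}.
State 0 is in {0, 1, 2, 3}.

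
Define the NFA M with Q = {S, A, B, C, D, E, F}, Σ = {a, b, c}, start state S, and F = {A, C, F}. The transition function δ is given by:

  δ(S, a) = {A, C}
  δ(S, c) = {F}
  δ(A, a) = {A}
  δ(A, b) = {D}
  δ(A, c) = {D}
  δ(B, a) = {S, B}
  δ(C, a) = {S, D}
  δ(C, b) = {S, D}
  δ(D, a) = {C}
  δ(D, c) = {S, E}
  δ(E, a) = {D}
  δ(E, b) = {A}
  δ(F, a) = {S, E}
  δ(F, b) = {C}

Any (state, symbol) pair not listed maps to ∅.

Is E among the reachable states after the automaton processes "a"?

No

Start in {S}.
Read 'a': S→{A, C}; now {A, C}.
State E is not in {A, C}.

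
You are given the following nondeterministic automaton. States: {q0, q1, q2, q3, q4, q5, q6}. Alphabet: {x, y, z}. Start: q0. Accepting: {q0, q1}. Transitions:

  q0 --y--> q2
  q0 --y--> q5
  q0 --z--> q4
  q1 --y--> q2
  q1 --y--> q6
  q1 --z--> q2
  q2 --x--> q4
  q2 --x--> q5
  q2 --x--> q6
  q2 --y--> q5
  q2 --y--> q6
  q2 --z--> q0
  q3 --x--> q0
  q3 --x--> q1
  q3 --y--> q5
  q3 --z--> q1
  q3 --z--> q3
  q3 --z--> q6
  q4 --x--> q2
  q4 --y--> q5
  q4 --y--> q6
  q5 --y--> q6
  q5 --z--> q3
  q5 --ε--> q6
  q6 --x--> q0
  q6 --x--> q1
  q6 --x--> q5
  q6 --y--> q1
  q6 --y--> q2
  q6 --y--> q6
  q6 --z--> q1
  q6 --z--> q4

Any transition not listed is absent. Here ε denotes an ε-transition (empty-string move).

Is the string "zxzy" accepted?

No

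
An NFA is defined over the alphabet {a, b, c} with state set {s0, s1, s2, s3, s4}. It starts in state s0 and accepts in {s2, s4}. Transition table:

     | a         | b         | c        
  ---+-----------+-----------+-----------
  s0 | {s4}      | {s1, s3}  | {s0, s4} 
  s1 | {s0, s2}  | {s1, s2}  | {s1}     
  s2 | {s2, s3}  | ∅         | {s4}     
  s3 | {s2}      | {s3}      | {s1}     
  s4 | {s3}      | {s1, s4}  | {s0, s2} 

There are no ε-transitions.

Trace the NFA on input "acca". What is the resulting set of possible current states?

Start in {s0}.
Read 'a': s0→{s4}; now {s4}.
Read 'c': s4→{s0, s2}; now {s0, s2}.
Read 'c': s0→{s0, s4}, s2→{s4}; now {s0, s4}.
Read 'a': s0→{s4}, s4→{s3}; now {s3, s4}.

{s3, s4}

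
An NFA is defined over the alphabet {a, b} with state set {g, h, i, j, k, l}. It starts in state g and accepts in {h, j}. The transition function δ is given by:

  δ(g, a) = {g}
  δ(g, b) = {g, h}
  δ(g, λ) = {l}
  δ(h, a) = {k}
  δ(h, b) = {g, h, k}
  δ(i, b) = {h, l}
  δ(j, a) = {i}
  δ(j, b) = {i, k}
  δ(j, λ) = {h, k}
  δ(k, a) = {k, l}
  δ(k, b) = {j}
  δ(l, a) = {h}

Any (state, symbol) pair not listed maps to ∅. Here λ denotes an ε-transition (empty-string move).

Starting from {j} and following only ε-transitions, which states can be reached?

Begin with {j}.
ε-move j → h; add h.
ε-move j → k; add k.

{h, j, k}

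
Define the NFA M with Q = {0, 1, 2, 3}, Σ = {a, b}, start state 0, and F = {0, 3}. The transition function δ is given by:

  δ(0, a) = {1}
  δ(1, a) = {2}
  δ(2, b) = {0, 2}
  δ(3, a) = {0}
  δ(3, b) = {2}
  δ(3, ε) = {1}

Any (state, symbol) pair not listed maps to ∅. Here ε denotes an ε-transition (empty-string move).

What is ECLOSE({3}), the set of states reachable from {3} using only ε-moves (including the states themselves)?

Begin with {3}.
ε-move 3 → 1; add 1.

{1, 3}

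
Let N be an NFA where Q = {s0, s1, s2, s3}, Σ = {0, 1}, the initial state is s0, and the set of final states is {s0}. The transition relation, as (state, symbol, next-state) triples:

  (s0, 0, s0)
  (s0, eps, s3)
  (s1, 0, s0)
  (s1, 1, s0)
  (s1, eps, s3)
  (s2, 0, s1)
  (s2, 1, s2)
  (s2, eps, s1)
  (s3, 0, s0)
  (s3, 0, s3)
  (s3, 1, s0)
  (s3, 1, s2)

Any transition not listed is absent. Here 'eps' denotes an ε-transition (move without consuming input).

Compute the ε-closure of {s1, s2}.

{s1, s2, s3}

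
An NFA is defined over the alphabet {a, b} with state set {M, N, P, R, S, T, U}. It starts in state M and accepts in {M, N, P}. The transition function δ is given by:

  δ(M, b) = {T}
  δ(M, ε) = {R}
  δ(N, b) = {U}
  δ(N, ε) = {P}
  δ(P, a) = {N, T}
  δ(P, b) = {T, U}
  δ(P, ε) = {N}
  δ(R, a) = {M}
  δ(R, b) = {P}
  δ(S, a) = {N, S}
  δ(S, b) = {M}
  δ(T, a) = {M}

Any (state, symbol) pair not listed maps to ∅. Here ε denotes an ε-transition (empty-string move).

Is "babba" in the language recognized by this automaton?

Yes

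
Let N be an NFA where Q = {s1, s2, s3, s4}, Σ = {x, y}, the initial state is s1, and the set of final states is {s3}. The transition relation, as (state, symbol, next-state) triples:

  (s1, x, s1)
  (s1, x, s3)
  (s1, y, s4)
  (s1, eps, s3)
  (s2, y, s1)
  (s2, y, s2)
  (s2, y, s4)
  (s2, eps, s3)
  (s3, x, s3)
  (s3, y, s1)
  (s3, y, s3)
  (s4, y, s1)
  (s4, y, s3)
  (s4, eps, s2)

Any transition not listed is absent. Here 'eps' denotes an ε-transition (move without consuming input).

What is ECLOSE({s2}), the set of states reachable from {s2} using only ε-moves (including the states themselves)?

{s2, s3}

Begin with {s2}.
ε-move s2 → s3; add s3.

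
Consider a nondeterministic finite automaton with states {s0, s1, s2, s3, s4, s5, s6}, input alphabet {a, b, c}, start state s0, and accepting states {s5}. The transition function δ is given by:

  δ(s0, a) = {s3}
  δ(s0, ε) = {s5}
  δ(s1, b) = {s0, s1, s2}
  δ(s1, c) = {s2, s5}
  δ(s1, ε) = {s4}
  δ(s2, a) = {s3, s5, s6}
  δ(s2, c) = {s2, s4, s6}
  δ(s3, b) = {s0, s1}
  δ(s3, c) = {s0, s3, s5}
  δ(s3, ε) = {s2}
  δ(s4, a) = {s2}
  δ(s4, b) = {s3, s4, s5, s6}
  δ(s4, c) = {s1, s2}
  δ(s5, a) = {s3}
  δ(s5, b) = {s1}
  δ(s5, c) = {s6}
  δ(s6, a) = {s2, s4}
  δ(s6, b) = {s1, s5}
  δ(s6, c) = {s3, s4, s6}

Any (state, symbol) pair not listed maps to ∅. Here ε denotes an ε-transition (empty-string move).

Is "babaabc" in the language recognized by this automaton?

No

Start: ε-closure({s0}) = {s0, s5}.
Read 'b': s0→∅, s5→{s1}; union {s1}; ε-closure = {s1, s4}.
Read 'a': s1→∅, s4→{s2}; now {s2}.
Read 'b': s2→∅; now ∅.
The set is empty and remains empty for the remaining 4 symbols.
The final set ∅ contains no accepting state.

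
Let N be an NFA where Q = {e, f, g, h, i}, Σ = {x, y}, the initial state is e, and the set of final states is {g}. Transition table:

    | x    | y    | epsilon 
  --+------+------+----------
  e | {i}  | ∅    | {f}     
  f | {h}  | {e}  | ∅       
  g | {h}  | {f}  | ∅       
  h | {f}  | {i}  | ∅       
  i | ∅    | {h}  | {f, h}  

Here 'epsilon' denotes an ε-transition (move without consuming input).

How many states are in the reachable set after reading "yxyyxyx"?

Start: ε-closure({e}) = {e, f}.
Read 'y': e→∅, f→{e}; union {e}; ε-closure = {e, f}.
Read 'x': e→{i}, f→{h}; union {h, i}; ε-closure = {f, h, i}.
Read 'y': f→{e}, h→{i}, i→{h}; union {e, h, i}; ε-closure = {e, f, h, i}.
Read 'y': e→∅, f→{e}, h→{i}, i→{h}; union {e, h, i}; ε-closure = {e, f, h, i}.
Read 'x': e→{i}, f→{h}, h→{f}, i→∅; now {f, h, i}.
Read 'y': f→{e}, h→{i}, i→{h}; union {e, h, i}; ε-closure = {e, f, h, i}.
Read 'x': e→{i}, f→{h}, h→{f}, i→∅; now {f, h, i}.
That set has 3 states.

3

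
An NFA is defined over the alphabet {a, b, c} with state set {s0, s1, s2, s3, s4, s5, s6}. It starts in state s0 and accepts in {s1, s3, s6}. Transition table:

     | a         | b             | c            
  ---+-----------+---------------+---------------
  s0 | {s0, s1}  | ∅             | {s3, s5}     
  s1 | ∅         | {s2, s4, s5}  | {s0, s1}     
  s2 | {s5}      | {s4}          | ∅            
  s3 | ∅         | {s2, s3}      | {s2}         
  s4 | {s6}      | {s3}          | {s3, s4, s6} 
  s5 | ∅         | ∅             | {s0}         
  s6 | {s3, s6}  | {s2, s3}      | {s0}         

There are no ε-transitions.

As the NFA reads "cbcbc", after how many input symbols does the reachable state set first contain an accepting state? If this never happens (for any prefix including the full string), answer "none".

Start in {s0}.
Read 'c': s0→{s3, s5}; now {s3, s5}.
None of the earlier sets intersect F, but {s3, s5} does.

1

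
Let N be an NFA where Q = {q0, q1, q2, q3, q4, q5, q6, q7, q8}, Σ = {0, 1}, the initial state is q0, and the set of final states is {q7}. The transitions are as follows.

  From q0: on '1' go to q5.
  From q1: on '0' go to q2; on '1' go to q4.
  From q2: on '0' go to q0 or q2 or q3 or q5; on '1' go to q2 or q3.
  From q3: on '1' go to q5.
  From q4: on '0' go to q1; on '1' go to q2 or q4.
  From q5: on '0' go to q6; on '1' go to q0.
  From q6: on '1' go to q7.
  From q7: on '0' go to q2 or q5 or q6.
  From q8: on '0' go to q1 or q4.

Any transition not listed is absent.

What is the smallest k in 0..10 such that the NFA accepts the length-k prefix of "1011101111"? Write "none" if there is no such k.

3

Start in {q0}.
Read '1': q0→{q5}; now {q5}.
Read '0': q5→{q6}; now {q6}.
Read '1': q6→{q7}; now {q7}.
None of the earlier sets intersect F, but {q7} does.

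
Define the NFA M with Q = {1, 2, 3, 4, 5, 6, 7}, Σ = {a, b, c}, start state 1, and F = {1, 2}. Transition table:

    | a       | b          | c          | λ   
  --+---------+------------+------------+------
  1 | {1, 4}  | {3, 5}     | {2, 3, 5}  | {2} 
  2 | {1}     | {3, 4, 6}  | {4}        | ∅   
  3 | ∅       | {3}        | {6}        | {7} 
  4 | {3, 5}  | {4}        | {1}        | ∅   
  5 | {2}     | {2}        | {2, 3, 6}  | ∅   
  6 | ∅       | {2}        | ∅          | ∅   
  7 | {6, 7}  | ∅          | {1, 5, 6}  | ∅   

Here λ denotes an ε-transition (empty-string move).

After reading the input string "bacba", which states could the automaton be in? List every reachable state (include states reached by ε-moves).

{1, 2, 3, 5, 6, 7}

Start: ε-closure({1}) = {1, 2}.
Read 'b': 1→{3, 5}, 2→{3, 4, 6}; union {3, 4, 5, 6}; ε-closure = {3, 4, 5, 6, 7}.
Read 'a': 3→∅, 4→{3, 5}, 5→{2}, 6→∅, 7→{6, 7}; now {2, 3, 5, 6, 7}.
Read 'c': 2→{4}, 3→{6}, 5→{2, 3, 6}, 6→∅, 7→{1, 5, 6}; union {1, 2, 3, 4, 5, 6}; ε-closure = {1, 2, 3, 4, 5, 6, 7}.
Read 'b': 1→{3, 5}, 2→{3, 4, 6}, 3→{3}, 4→{4}, 5→{2}, 6→{2}, 7→∅; union {2, 3, 4, 5, 6}; ε-closure = {2, 3, 4, 5, 6, 7}.
Read 'a': 2→{1}, 3→∅, 4→{3, 5}, 5→{2}, 6→∅, 7→{6, 7}; now {1, 2, 3, 5, 6, 7}.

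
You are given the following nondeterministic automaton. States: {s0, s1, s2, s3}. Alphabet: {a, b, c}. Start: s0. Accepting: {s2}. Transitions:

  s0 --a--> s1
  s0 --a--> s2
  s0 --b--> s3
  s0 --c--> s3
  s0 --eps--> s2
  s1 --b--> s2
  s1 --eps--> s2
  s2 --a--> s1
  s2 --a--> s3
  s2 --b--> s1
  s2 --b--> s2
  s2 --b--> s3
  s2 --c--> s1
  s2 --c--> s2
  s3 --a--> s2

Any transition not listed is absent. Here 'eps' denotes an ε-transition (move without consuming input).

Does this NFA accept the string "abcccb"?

Start: ε-closure({s0}) = {s0, s2}.
Read 'a': {s0, s2} → {s1, s2, s3}.
Read 'b': {s1, s2, s3} → {s1, s2, s3}.
Read 'c': {s1, s2, s3} → {s1, s2}.
Read 'c': {s1, s2} → {s1, s2}.
Read 'c': {s1, s2} → {s1, s2}.
Read 'b': {s1, s2} → {s1, s2, s3}.
The final set {s1, s2, s3} contains the accepting state s2.

Yes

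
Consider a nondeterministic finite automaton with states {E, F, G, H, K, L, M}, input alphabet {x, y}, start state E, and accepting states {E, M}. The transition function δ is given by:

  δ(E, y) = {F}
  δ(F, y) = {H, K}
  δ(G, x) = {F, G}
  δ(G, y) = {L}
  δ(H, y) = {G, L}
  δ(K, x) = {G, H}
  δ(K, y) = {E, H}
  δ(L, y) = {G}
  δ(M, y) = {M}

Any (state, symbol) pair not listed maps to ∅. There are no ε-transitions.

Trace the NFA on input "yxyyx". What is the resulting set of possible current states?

∅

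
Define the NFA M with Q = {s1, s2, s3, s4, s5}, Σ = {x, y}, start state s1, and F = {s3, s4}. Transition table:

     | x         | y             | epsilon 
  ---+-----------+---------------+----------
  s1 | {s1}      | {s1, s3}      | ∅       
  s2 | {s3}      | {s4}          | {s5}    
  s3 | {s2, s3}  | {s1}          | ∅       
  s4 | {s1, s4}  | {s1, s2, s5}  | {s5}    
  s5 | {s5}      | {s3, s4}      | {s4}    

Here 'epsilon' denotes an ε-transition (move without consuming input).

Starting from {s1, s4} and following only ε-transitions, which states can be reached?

Begin with {s1, s4}.
ε-move s4 → s5; add s5.

{s1, s4, s5}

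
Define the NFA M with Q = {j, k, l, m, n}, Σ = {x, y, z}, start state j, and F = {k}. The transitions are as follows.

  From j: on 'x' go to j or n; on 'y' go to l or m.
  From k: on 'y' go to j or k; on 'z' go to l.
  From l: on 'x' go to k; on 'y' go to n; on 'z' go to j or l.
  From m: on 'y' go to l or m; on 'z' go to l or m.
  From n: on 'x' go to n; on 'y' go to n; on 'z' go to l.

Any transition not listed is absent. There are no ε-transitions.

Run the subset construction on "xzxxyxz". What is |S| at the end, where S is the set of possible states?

Start in {j}.
Read 'x': j→{j, n}; now {j, n}.
Read 'z': j→∅, n→{l}; now {l}.
Read 'x': l→{k}; now {k}.
Read 'x': k→∅; now ∅.
The set is empty and remains empty for the remaining 3 symbols.
That set has 0 states.

0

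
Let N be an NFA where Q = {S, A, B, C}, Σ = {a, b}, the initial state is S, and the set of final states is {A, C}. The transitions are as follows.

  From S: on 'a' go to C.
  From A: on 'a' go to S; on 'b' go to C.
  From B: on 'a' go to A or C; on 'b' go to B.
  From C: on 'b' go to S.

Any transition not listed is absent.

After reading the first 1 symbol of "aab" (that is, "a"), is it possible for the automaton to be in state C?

Start in {S}.
Read 'a': S→{C}; now {C}.
State C is in {C}.

Yes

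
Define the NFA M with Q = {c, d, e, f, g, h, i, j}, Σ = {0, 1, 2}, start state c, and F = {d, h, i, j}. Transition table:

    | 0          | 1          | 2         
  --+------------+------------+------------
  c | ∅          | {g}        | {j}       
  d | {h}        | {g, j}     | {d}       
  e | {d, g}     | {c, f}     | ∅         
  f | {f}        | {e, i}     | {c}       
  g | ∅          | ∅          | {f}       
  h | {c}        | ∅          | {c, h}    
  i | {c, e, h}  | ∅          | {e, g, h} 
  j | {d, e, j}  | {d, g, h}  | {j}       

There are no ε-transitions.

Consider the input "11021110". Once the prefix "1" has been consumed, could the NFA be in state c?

Start in {c}.
Read '1': {c} → {g}.
State c is not in {g}.

No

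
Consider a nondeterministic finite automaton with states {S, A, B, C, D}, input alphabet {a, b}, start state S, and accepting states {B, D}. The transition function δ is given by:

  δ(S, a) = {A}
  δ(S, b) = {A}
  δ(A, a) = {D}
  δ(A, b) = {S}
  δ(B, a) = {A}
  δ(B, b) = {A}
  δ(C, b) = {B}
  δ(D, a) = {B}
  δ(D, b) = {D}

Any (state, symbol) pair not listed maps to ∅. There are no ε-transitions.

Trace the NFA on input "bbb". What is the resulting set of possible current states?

{A}

Start in {S}.
Read 'b': S→{A}; now {A}.
Read 'b': A→{S}; now {S}.
Read 'b': S→{A}; now {A}.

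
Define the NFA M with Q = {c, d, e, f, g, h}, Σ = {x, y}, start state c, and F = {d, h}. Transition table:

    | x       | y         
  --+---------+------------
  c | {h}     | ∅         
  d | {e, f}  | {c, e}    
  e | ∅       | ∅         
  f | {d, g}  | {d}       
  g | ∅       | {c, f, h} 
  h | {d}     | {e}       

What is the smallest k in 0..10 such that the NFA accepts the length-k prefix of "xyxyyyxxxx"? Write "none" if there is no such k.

Start in {c}.
Read 'x': {c} → {h}.
None of the earlier sets intersect F, but {h} does.

1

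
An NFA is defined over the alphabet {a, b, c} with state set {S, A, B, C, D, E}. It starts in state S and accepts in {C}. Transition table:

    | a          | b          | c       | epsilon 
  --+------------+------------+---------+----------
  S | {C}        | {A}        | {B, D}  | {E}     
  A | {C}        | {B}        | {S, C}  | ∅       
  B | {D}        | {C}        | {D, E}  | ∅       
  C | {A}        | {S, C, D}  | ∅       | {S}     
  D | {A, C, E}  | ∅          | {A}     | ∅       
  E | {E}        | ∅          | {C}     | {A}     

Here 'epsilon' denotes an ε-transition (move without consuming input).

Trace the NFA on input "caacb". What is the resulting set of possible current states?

Start: ε-closure({S}) = {S, A, E}.
Read 'c': S→{B, D}, A→{S, C}, E→{C}; union {S, B, C, D}; ε-closure = {S, A, B, C, D, E}.
Read 'a': S→{C}, A→{C}, B→{D}, C→{A}, D→{A, C, E}, E→{E}; union {A, C, D, E}; ε-closure = {S, A, C, D, E}.
Read 'a': S→{C}, A→{C}, C→{A}, D→{A, C, E}, E→{E}; union {A, C, E}; ε-closure = {S, A, C, E}.
Read 'c': S→{B, D}, A→{S, C}, C→∅, E→{C}; union {S, B, C, D}; ε-closure = {S, A, B, C, D, E}.
Read 'b': S→{A}, A→{B}, B→{C}, C→{S, C, D}, D→∅, E→∅; union {S, A, B, C, D}; ε-closure = {S, A, B, C, D, E}.

{S, A, B, C, D, E}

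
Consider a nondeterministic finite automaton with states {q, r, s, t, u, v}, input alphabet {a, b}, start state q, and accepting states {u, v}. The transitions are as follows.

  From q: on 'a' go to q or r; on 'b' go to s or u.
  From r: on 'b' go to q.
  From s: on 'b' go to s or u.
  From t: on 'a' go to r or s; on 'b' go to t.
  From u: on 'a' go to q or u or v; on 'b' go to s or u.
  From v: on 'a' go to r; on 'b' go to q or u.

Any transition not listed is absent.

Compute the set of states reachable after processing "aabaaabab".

Start in {q}.
Read 'a': q→{q, r}; now {q, r}.
Read 'a': q→{q, r}, r→∅; now {q, r}.
Read 'b': q→{s, u}, r→{q}; now {q, s, u}.
Read 'a': q→{q, r}, s→∅, u→{q, u, v}; now {q, r, u, v}.
Read 'a': q→{q, r}, r→∅, u→{q, u, v}, v→{r}; now {q, r, u, v}.
Read 'a': q→{q, r}, r→∅, u→{q, u, v}, v→{r}; now {q, r, u, v}.
Read 'b': q→{s, u}, r→{q}, u→{s, u}, v→{q, u}; now {q, s, u}.
Read 'a': q→{q, r}, s→∅, u→{q, u, v}; now {q, r, u, v}.
Read 'b': q→{s, u}, r→{q}, u→{s, u}, v→{q, u}; now {q, s, u}.

{q, s, u}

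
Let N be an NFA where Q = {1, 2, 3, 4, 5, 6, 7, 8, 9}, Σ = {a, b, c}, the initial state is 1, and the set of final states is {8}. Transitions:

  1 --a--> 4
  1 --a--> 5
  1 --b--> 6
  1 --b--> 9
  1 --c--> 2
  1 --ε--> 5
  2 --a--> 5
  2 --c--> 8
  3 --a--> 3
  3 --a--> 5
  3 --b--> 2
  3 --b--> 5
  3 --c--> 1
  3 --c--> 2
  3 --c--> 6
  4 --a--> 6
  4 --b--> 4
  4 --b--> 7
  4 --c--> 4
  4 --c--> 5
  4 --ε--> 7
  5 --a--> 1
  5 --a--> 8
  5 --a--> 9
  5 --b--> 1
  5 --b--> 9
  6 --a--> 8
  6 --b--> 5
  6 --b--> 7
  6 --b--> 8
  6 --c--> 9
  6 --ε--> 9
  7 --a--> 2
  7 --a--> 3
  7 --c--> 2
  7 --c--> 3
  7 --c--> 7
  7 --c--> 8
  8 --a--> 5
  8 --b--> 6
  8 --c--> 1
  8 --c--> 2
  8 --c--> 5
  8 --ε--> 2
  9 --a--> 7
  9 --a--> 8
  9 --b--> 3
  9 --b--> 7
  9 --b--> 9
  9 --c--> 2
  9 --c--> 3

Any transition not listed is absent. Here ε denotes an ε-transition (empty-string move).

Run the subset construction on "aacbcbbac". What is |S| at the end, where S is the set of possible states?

Start: ε-closure({1}) = {1, 5}.
Read 'a': 1→{4, 5}, 5→{1, 8, 9}; union {1, 4, 5, 8, 9}; ε-closure = {1, 2, 4, 5, 7, 8, 9}.
Read 'a': 1→{4, 5}, 2→{5}, 4→{6}, 5→{1, 8, 9}, 7→{2, 3}, 8→{5}, 9→{7, 8}; now {1, 2, 3, 4, 5, 6, 7, 8, 9}.
Read 'c': 1→{2}, 2→{8}, 3→{1, 2, 6}, 4→{4, 5}, 5→∅, 6→{9}, 7→{2, 3, 7, 8}, 8→{1, 2, 5}, 9→{2, 3}; now {1, 2, 3, 4, 5, 6, 7, 8, 9}.
Read 'b': 1→{6, 9}, 2→∅, 3→{2, 5}, 4→{4, 7}, 5→{1, 9}, 6→{5, 7, 8}, 7→∅, 8→{6}, 9→{3, 7, 9}; now {1, 2, 3, 4, 5, 6, 7, 8, 9}.
Read 'c': 1→{2}, 2→{8}, 3→{1, 2, 6}, 4→{4, 5}, 5→∅, 6→{9}, 7→{2, 3, 7, 8}, 8→{1, 2, 5}, 9→{2, 3}; now {1, 2, 3, 4, 5, 6, 7, 8, 9}.
Read 'b': 1→{6, 9}, 2→∅, 3→{2, 5}, 4→{4, 7}, 5→{1, 9}, 6→{5, 7, 8}, 7→∅, 8→{6}, 9→{3, 7, 9}; now {1, 2, 3, 4, 5, 6, 7, 8, 9}.
Read 'b': 1→{6, 9}, 2→∅, 3→{2, 5}, 4→{4, 7}, 5→{1, 9}, 6→{5, 7, 8}, 7→∅, 8→{6}, 9→{3, 7, 9}; now {1, 2, 3, 4, 5, 6, 7, 8, 9}.
Read 'a': 1→{4, 5}, 2→{5}, 3→{3, 5}, 4→{6}, 5→{1, 8, 9}, 6→{8}, 7→{2, 3}, 8→{5}, 9→{7, 8}; now {1, 2, 3, 4, 5, 6, 7, 8, 9}.
Read 'c': 1→{2}, 2→{8}, 3→{1, 2, 6}, 4→{4, 5}, 5→∅, 6→{9}, 7→{2, 3, 7, 8}, 8→{1, 2, 5}, 9→{2, 3}; now {1, 2, 3, 4, 5, 6, 7, 8, 9}.
That set has 9 states.

9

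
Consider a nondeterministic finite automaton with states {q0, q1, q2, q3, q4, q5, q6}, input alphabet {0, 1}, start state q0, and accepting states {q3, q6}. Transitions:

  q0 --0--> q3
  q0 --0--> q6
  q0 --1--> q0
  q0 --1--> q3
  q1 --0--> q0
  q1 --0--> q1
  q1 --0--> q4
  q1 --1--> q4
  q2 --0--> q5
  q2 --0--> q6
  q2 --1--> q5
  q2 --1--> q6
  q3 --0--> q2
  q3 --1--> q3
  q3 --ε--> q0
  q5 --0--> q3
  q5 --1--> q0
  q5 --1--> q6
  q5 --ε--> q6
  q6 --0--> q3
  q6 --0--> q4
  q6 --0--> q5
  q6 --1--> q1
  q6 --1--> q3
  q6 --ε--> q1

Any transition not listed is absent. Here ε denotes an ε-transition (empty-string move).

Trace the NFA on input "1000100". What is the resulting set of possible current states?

Start in {q0}.
Read '1': {q0} → {q0, q3}.
Read '0': {q0, q3} → {q0, q1, q2, q3, q6}.
Read '0': {q0, q1, q2, q3, q6} → {q0, q1, q2, q3, q4, q5, q6}.
Read '0': {q0, q1, q2, q3, q4, q5, q6} → {q0, q1, q2, q3, q4, q5, q6}.
Read '1': {q0, q1, q2, q3, q4, q5, q6} → {q0, q1, q3, q4, q5, q6}.
Read '0': {q0, q1, q3, q4, q5, q6} → {q0, q1, q2, q3, q4, q5, q6}.
Read '0': {q0, q1, q2, q3, q4, q5, q6} → {q0, q1, q2, q3, q4, q5, q6}.

{q0, q1, q2, q3, q4, q5, q6}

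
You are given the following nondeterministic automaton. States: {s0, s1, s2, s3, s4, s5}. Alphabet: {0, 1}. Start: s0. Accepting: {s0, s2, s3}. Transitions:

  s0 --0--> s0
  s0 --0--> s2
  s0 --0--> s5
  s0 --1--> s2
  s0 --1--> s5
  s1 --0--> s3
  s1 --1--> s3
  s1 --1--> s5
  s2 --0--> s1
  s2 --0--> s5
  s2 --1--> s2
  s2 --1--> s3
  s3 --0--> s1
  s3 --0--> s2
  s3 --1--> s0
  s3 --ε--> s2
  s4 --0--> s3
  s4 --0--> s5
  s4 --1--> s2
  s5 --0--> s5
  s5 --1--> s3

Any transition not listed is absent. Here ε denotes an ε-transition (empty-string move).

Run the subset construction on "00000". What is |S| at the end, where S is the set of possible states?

Start in {s0}.
Read '0': s0→{s0, s2, s5}; now {s0, s2, s5}.
Read '0': s0→{s0, s2, s5}, s2→{s1, s5}, s5→{s5}; now {s0, s1, s2, s5}.
Read '0': s0→{s0, s2, s5}, s1→{s3}, s2→{s1, s5}, s5→{s5}; now {s0, s1, s2, s3, s5}.
Read '0': s0→{s0, s2, s5}, s1→{s3}, s2→{s1, s5}, s3→{s1, s2}, s5→{s5}; now {s0, s1, s2, s3, s5}.
Read '0': s0→{s0, s2, s5}, s1→{s3}, s2→{s1, s5}, s3→{s1, s2}, s5→{s5}; now {s0, s1, s2, s3, s5}.
That set has 5 states.

5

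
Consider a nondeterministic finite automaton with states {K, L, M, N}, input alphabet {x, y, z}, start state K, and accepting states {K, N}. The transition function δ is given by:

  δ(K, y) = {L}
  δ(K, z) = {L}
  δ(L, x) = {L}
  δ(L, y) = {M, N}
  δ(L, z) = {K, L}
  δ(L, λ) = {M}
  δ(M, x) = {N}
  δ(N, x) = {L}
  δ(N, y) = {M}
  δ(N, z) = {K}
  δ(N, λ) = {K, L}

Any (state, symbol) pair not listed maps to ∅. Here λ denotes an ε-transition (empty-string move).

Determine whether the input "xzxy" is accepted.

Start in {K}.
Read 'x': {K} → ∅.
The set is empty and remains empty for the remaining 3 symbols.
The final set ∅ contains no accepting state.

No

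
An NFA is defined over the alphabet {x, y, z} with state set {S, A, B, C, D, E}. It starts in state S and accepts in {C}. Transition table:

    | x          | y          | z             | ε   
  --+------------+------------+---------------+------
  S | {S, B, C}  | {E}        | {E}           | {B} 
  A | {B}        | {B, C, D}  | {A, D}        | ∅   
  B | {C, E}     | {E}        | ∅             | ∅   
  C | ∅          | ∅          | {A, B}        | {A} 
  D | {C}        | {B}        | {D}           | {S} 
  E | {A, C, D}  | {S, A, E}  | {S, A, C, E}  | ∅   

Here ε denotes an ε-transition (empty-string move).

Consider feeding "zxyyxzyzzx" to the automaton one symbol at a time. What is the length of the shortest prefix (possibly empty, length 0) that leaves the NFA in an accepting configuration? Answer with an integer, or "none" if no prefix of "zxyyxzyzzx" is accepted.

2

Start: ε-closure({S}) = {S, B}.
Read 'z': S→{E}, B→∅; now {E}.
Read 'x': E→{A, C, D}; union {A, C, D}; ε-closure = {S, A, B, C, D}.
None of the earlier sets intersect F, but {S, A, B, C, D} does.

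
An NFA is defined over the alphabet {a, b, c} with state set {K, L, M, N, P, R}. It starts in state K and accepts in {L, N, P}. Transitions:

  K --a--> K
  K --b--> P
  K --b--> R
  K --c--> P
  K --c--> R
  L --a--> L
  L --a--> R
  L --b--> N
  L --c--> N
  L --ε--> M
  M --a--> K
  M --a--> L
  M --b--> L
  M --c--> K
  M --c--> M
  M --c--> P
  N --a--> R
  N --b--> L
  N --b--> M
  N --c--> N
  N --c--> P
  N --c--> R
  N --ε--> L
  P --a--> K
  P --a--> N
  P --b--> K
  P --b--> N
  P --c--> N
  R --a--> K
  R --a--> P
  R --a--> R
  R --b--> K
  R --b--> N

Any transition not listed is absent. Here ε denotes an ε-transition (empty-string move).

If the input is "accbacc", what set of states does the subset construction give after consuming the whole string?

{K, L, M, N, P, R}

Start in {K}.
Read 'a': K→{K}; now {K}.
Read 'c': K→{P, R}; now {P, R}.
Read 'c': P→{N}, R→∅; union {N}; ε-closure = {L, M, N}.
Read 'b': L→{N}, M→{L}, N→{L, M}; now {L, M, N}.
Read 'a': L→{L, R}, M→{K, L}, N→{R}; union {K, L, R}; ε-closure = {K, L, M, R}.
Read 'c': K→{P, R}, L→{N}, M→{K, M, P}, R→∅; union {K, M, N, P, R}; ε-closure = {K, L, M, N, P, R}.
Read 'c': K→{P, R}, L→{N}, M→{K, M, P}, N→{N, P, R}, P→{N}, R→∅; union {K, M, N, P, R}; ε-closure = {K, L, M, N, P, R}.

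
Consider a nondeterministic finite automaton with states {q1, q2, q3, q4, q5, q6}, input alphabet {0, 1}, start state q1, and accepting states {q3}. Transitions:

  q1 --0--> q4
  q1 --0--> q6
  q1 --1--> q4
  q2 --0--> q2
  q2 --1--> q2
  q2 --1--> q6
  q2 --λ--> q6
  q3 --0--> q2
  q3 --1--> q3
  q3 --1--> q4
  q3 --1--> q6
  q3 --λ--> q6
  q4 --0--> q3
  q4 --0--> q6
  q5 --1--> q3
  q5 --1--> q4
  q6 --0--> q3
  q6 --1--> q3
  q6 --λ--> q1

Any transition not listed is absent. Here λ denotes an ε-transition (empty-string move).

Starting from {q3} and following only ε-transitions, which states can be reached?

Begin with {q3}.
ε-move q3 → q6; add q6.
ε-move q6 → q1; add q1.

{q1, q3, q6}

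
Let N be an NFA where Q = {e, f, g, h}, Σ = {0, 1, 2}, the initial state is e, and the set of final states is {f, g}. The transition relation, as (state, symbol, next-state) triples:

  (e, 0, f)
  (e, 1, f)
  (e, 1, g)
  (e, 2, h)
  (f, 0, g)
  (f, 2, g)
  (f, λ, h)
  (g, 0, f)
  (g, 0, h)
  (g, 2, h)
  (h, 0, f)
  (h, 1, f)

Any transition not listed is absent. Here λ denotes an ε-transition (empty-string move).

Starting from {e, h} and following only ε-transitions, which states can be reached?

{e, h}

Begin with {e, h}.
No ε-moves leave this set, so the closure equals the set itself.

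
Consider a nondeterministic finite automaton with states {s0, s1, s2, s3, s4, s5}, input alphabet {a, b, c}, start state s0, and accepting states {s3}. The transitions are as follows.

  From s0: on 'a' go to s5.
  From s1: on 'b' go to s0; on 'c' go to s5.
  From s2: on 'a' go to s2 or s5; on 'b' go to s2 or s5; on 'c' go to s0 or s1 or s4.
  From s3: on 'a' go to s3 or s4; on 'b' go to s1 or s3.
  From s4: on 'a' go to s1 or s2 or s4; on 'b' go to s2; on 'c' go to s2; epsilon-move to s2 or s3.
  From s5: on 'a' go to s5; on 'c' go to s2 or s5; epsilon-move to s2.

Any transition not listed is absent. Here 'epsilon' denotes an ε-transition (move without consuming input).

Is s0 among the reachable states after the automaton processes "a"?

Start in {s0}.
Read 'a': s0→{s5}; union {s5}; ε-closure = {s2, s5}.
State s0 is not in {s2, s5}.

No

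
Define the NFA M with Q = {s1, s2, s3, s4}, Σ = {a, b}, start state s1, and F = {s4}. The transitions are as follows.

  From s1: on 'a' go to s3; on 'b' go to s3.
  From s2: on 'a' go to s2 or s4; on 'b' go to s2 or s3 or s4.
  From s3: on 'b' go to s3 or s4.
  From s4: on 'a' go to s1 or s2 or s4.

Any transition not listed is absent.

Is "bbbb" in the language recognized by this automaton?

Yes

Start in {s1}.
Read 'b': s1→{s3}; now {s3}.
Read 'b': s3→{s3, s4}; now {s3, s4}.
Read 'b': s3→{s3, s4}, s4→∅; now {s3, s4}.
Read 'b': s3→{s3, s4}, s4→∅; now {s3, s4}.
The final set {s3, s4} contains the accepting state s4.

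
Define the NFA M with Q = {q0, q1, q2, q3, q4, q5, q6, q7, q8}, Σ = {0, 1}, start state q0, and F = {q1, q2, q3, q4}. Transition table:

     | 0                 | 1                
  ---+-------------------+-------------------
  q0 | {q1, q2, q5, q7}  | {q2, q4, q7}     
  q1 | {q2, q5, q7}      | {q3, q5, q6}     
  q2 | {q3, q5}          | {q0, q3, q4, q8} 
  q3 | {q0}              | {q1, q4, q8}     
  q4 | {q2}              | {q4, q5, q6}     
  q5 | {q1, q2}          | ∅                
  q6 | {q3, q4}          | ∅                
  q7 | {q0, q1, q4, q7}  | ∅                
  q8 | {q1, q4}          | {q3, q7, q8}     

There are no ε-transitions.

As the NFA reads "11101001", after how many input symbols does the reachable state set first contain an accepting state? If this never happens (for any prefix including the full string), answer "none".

1

Start in {q0}.
Read '1': {q0} → {q2, q4, q7}.
None of the earlier sets intersect F, but {q2, q4, q7} does.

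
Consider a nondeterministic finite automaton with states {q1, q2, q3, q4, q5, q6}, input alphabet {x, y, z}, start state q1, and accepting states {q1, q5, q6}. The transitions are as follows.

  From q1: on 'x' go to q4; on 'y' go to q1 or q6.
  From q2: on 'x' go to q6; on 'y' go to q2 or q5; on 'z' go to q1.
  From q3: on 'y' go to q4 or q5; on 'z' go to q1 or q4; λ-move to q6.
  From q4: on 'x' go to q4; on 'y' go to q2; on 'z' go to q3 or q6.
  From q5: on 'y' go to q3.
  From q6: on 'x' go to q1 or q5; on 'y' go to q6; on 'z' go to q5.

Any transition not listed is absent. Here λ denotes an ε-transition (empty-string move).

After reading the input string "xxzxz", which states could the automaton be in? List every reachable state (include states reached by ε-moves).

∅

Start in {q1}.
Read 'x': {q1} → {q4}.
Read 'x': {q4} → {q4}.
Read 'z': {q4} → {q3, q6}.
Read 'x': {q3, q6} → {q1, q5}.
Read 'z': {q1, q5} → ∅.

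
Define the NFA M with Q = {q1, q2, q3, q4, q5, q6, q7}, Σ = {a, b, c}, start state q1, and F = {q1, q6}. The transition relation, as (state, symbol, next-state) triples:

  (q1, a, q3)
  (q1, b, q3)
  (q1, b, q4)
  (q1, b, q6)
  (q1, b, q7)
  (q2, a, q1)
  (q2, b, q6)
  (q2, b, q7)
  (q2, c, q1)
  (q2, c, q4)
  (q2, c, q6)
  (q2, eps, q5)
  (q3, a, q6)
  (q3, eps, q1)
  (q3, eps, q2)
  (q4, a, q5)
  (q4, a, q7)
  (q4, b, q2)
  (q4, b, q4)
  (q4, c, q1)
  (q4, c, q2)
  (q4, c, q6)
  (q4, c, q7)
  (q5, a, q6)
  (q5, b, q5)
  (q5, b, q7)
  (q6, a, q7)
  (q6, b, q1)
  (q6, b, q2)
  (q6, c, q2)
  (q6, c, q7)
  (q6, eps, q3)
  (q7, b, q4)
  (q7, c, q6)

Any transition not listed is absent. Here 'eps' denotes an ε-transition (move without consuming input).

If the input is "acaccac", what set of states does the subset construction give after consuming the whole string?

{q1, q2, q3, q4, q5, q6, q7}

Start in {q1}.
Read 'a': {q1} → {q1, q2, q3, q5}.
Read 'c': {q1, q2, q3, q5} → {q1, q2, q3, q4, q5, q6}.
Read 'a': {q1, q2, q3, q4, q5, q6} → {q1, q2, q3, q5, q6, q7}.
Read 'c': {q1, q2, q3, q5, q6, q7} → {q1, q2, q3, q4, q5, q6, q7}.
Read 'c': {q1, q2, q3, q4, q5, q6, q7} → {q1, q2, q3, q4, q5, q6, q7}.
Read 'a': {q1, q2, q3, q4, q5, q6, q7} → {q1, q2, q3, q5, q6, q7}.
Read 'c': {q1, q2, q3, q5, q6, q7} → {q1, q2, q3, q4, q5, q6, q7}.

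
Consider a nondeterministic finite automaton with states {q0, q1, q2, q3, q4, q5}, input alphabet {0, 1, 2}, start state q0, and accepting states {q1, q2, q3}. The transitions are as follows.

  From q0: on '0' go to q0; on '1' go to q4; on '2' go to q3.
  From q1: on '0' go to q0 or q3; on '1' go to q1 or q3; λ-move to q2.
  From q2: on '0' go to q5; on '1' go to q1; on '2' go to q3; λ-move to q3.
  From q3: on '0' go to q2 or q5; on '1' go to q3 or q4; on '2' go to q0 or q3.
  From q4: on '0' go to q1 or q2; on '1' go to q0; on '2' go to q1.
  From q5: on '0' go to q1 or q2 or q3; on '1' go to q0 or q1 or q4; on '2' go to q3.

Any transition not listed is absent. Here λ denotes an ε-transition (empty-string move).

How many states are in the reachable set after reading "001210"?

5

Start in {q0}.
Read '0': {q0} → {q0}.
Read '0': {q0} → {q0}.
Read '1': {q0} → {q4}.
Read '2': {q4} → {q1, q2, q3}.
Read '1': {q1, q2, q3} → {q1, q2, q3, q4}.
Read '0': {q1, q2, q3, q4} → {q0, q1, q2, q3, q5}.
That set has 5 states.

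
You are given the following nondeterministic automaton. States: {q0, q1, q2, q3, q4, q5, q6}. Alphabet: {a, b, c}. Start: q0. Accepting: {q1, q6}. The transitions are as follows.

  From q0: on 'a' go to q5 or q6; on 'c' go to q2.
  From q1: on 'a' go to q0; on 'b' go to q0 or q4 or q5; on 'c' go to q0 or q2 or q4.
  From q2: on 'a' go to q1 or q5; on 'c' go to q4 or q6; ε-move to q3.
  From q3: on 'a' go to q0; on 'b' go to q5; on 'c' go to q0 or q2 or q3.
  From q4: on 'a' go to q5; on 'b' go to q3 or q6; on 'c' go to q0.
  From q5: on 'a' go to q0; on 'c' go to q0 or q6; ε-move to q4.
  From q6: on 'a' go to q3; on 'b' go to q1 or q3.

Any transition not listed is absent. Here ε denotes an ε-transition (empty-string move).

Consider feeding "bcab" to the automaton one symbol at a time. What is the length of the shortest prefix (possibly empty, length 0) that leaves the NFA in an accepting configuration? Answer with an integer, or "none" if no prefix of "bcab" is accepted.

none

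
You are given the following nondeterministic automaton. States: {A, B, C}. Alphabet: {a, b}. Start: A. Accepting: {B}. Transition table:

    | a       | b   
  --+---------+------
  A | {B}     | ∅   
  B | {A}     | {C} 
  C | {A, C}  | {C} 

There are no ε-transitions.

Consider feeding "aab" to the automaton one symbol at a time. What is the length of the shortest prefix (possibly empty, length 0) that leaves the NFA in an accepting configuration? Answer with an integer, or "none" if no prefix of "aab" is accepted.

1

Start in {A}.
Read 'a': A→{B}; now {B}.
None of the earlier sets intersect F, but {B} does.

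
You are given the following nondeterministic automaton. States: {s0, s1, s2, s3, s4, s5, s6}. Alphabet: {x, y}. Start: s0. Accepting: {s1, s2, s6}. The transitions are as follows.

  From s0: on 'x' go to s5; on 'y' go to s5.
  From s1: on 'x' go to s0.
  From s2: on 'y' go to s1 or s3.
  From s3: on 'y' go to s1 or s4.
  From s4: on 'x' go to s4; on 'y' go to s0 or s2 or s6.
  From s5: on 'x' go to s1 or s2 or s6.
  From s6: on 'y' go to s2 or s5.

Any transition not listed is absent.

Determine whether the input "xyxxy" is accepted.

No

Start in {s0}.
Read 'x': {s0} → {s5}.
Read 'y': {s5} → ∅.
The set is empty and remains empty for the remaining 3 symbols.
The final set ∅ contains no accepting state.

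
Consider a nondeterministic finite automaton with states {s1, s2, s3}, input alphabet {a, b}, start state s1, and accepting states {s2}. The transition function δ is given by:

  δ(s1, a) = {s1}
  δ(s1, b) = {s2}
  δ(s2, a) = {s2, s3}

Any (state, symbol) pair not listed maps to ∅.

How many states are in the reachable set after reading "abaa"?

2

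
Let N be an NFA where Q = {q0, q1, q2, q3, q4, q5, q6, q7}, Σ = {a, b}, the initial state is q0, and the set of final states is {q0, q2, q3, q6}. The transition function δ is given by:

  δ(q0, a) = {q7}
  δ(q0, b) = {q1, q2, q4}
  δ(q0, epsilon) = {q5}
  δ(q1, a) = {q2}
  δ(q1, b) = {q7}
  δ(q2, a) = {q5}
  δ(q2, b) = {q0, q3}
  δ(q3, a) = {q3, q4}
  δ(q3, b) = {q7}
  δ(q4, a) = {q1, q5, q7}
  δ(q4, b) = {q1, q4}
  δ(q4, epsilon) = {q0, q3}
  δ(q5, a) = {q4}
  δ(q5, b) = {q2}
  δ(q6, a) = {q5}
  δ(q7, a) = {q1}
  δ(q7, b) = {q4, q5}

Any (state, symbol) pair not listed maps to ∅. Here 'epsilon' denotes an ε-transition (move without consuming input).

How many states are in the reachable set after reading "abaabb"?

7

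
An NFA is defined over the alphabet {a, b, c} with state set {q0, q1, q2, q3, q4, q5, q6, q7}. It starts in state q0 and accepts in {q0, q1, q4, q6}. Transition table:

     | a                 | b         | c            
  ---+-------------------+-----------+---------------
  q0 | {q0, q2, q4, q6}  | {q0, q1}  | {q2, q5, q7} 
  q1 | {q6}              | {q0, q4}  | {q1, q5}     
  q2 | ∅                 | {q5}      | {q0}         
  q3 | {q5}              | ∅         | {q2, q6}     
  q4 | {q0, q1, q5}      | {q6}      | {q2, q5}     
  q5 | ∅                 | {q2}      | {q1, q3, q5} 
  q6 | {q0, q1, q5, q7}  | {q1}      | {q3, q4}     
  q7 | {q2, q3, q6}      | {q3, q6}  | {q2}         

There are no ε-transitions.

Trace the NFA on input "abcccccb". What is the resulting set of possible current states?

Start in {q0}.
Read 'a': q0→{q0, q2, q4, q6}; now {q0, q2, q4, q6}.
Read 'b': q0→{q0, q1}, q2→{q5}, q4→{q6}, q6→{q1}; now {q0, q1, q5, q6}.
Read 'c': q0→{q2, q5, q7}, q1→{q1, q5}, q5→{q1, q3, q5}, q6→{q3, q4}; now {q1, q2, q3, q4, q5, q7}.
Read 'c': q1→{q1, q5}, q2→{q0}, q3→{q2, q6}, q4→{q2, q5}, q5→{q1, q3, q5}, q7→{q2}; now {q0, q1, q2, q3, q5, q6}.
Read 'c': q0→{q2, q5, q7}, q1→{q1, q5}, q2→{q0}, q3→{q2, q6}, q5→{q1, q3, q5}, q6→{q3, q4}; now {q0, q1, q2, q3, q4, q5, q6, q7}.
Read 'c': q0→{q2, q5, q7}, q1→{q1, q5}, q2→{q0}, q3→{q2, q6}, q4→{q2, q5}, q5→{q1, q3, q5}, q6→{q3, q4}, q7→{q2}; now {q0, q1, q2, q3, q4, q5, q6, q7}.
Read 'c': q0→{q2, q5, q7}, q1→{q1, q5}, q2→{q0}, q3→{q2, q6}, q4→{q2, q5}, q5→{q1, q3, q5}, q6→{q3, q4}, q7→{q2}; now {q0, q1, q2, q3, q4, q5, q6, q7}.
Read 'b': q0→{q0, q1}, q1→{q0, q4}, q2→{q5}, q3→∅, q4→{q6}, q5→{q2}, q6→{q1}, q7→{q3, q6}; now {q0, q1, q2, q3, q4, q5, q6}.

{q0, q1, q2, q3, q4, q5, q6}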